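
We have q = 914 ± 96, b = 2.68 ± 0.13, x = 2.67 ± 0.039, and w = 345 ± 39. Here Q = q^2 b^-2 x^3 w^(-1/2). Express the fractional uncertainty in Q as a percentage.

Relative error in a monomial: (δQ/Q)² = Σ (nᵢ · δxᵢ/xᵢ)².
  (2·δq/q)² = (2×0.105)² = 0.0441;  (-2·δb/b)² = (-2×0.0485)² = 0.00941;  (3·δx/x)² = (3×0.0146)² = 0.00192;  (−½·δw/w)² = (-0.5×0.113)² = 0.00319
δQ/Q = √(0.0587) = 0.242

24.2%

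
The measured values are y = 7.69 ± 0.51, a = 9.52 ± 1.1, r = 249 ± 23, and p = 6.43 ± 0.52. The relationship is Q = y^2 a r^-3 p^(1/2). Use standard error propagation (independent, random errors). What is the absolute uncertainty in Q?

Relative error in a monomial: (δQ/Q)² = Σ (nᵢ · δxᵢ/xᵢ)².
  (2·δy/y)² = (2×0.0663)² = 0.0176;  (1·δa/a)² = (1×0.116)² = 0.0134;  (-3·δr/r)² = (-3×0.0924)² = 0.0768;  (½·δp/p)² = (0.5×0.0809)² = 0.00164
δQ/Q = √(0.109) = 0.331
Q = 9.25e-05, so δQ = 0.331 × 9.25e-05 = 3.06e-05.

3.06e-05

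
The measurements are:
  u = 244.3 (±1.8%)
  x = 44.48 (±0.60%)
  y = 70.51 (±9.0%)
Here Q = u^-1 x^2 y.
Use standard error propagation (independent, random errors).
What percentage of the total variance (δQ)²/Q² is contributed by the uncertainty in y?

94.5%

(δQ/Q)² = (-1·δu/u)² + (2·δx/x)² + (1·δy/y)²
  u term: (-1×0.0180)² = 0.000324
  x term: (2×0.00600)² = 0.000144
  y term: (1×0.0900)² = 0.00810
Total = 0.00857. Share from y = 0.00810/0.00857 = 0.945.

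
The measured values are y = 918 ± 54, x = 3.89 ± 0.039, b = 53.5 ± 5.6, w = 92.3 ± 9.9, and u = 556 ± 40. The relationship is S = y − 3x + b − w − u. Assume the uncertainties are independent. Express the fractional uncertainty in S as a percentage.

21.9%

S is a linear combination, so absolute uncertainties add in quadrature:
  (δy)² = 2920;  (3·δx)² = 0.0137;  (δb)² = 31.4;  (δw)² = 98.0;  (δu)² = 1600
δS = √(4650) = 68.2
S = 312, so δS/S = 68.2/312 = 0.219.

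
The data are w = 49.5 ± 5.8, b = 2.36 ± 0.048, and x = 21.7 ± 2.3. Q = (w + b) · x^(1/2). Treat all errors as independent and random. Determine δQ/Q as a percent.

Let u = w + b = 51.9. δu = √(δw² + δb²) = √(33.6 + 0.00230) = 5.80, so δu/u = 0.112.
Q is then a monomial in u, x:
δQ/Q = √((δu/u)² + (½·δx/x)²) = √(0.0125 + 0.00281) = 0.124

12.4%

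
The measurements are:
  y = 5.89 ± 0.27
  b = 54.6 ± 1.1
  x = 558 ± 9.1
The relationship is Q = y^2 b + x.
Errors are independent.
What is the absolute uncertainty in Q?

Let p = y^2·b = 1890. δp/p = √((2·δy/y)² + (1·δb/b)²) = √(0.00841 + 0.000406) = 0.0939, so δp = 178.
Q = p + x: δQ = √(δp² + δx²) = √(31600 + 82.8) = 178

178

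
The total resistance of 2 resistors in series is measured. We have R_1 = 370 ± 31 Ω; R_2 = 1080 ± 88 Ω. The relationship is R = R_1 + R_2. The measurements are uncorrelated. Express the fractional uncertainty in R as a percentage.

Each term contributes (cᵢ δxᵢ)² to (δR)²:
  (δR_1)² = 961;  (δR_2)² = 7740
δR = √(8700) = 93.3 Ω
R = 1450 Ω, so δR/R = 93.3/1450 = 0.0643.

6.43%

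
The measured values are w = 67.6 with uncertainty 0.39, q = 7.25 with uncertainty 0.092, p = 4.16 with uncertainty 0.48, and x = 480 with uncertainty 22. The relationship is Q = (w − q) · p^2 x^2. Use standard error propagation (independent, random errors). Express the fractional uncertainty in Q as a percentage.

Let u = w − q = 60.3. δu = √(δw² + δq²) = √(0.152 + 0.00846) = 0.401, so δu/u = 0.00664.
Q is then a monomial in u, p, x:
δQ/Q = √((δu/u)² + (2·δp/p)² + (2·δx/x)²) = √(4.41e-05 + 0.0533 + 0.00840) = 0.248

24.8%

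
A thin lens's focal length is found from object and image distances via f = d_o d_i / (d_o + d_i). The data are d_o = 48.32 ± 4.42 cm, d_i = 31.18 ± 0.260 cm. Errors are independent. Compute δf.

∂f/∂d_o = (d_i/(d_o+d_i))² = 0.154;  ∂f/∂d_i = (d_o/(d_o+d_i))² = 0.369
δf = √((∂f/∂d_o · δd_o)² + (∂f/∂d_i · δd_i)²) = √(0.462 + 0.00923) = 0.687 cm

0.687 cm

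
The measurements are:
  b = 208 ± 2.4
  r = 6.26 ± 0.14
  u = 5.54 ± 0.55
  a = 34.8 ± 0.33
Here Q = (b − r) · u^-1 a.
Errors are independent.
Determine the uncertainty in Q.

Let w = b − r = 202. δw = √(δb² + δr²) = √(5.76 + 0.0196) = 2.40, so δw/w = 0.0119.
Q is then a monomial in w, u, a:
δQ/Q = √((δw/w)² + (-1·δu/u)² + (1·δa/a)²) = √(0.000142 + 0.00986 + 8.99e-05) = 0.100
Q = 1270, so δQ = 0.100 × 1270 = 127.

127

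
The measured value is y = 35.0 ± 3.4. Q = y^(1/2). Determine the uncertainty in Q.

0.287

Q ∝ y^(1/2), so δQ/Q = |½| · δy/y = 0.5 × 0.0971 = 0.0486.
Q = 5.92, so δQ = 0.0486 × 5.92 = 0.287.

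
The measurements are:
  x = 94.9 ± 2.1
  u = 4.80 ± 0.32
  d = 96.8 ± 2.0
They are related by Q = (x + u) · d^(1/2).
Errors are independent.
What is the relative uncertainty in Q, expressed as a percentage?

2.37%

Let w = x + u = 99.7. δw = √(δx² + δu²) = √(4.41 + 0.102) = 2.12, so δw/w = 0.0213.
Q is then a monomial in w, d:
δQ/Q = √((δw/w)² + (½·δd/d)²) = √(0.000454 + 0.000107) = 0.0237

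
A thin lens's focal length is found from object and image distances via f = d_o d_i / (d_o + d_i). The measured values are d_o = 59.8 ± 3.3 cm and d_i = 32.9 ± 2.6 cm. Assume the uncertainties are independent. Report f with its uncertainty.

∂f/∂d_o = (d_i/(d_o+d_i))² = 0.126;  ∂f/∂d_i = (d_o/(d_o+d_i))² = 0.416
δf = √((∂f/∂d_o · δd_o)² + (∂f/∂d_i · δd_i)²) = √(0.173 + 1.17) = 1.16 cm
f = 21.2 cm.

21.2 ± 1.16 cm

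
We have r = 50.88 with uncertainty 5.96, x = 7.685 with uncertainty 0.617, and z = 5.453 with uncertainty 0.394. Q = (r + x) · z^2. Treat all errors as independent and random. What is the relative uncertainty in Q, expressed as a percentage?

Let u = r + x = 58.57. δu = √(δr² + δx²) = √(35.5 + 0.381) = 5.99, so δu/u = 0.102.
Q is then a monomial in u, z:
δQ/Q = √((δu/u)² + (2·δz/z)²) = √(0.0105 + 0.0209) = 0.177

17.7%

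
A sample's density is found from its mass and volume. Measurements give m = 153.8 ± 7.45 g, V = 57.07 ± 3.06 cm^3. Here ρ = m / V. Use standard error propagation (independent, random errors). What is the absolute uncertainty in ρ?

0.195 g/cm^3

Products/powers → add relative errors in quadrature, weighted by exponent:
  (1·δm/m)² = (1×0.0484)² = 0.00235;  (-1·δV/V)² = (-1×0.0536)² = 0.00287
δρ/ρ = √(0.00522) = 0.0723
ρ = 2.695 g/cm^3, so δρ = 0.0723 × 2.695 = 0.195 g/cm^3.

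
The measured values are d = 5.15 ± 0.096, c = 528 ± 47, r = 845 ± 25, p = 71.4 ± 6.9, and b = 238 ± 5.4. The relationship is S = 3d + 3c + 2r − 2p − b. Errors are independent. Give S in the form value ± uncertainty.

S is a linear combination, so absolute uncertainties add in quadrature:
  (3·δd)² = 0.0829;  (3·δc)² = 19900;  (2·δr)² = 2500;  (2·δp)² = 190;  (δb)² = 29.2
δS = √(22600) = 150
S = 2910.

2910 ± 150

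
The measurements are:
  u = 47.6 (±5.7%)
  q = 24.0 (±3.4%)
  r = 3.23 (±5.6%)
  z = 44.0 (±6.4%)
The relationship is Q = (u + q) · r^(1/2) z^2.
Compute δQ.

Let w = u + q = 71.6. δw = √(δu² + δq²) = √(7.36 + 0.666) = 2.83, so δw/w = 0.0396.
Q is then a monomial in w, r, z:
δQ/Q = √((δw/w)² + (½·δr/r)² + (2·δz/z)²) = √(0.00157 + 0.000784 + 0.0164) = 0.137
Q = 2.49e+05, so δQ = 0.137 × 2.49e+05 = 34100.

34100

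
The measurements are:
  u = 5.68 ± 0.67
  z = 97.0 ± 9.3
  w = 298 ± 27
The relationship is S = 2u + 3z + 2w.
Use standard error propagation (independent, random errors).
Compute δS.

60.8

S is a linear combination, so absolute uncertainties add in quadrature:
  (2·δu)² = 1.80;  (3·δz)² = 778;  (2·δw)² = 2920
δS = √(3700) = 60.8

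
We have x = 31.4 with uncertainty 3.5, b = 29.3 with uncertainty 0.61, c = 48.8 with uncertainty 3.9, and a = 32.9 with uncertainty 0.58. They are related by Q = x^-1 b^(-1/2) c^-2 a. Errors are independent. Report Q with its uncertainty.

(8.13 ± 1.59) × 10^-5

Relative error in a monomial: (δQ/Q)² = Σ (nᵢ · δxᵢ/xᵢ)².
  (-1·δx/x)² = (-1×0.111)² = 0.0124;  (−½·δb/b)² = (-0.5×0.0208)² = 0.000108;  (-2·δc/c)² = (-2×0.0799)² = 0.0255;  (1·δa/a)² = (1×0.0176)² = 0.000311
δQ/Q = √(0.0384) = 0.196
Q = 8.13e-05, so δQ = 0.196 × 8.13e-05 = 1.59e-05.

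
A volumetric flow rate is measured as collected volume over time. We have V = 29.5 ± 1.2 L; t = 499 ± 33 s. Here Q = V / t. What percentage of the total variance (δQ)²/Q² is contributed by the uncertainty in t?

72.6%

(δQ/Q)² = (1·δV/V)² + (-1·δt/t)²
  V term: (1×0.0407)² = 0.00165
  t term: (-1×0.0661)² = 0.00437
Total = 0.00603. Share from t = 0.00437/0.00603 = 0.726.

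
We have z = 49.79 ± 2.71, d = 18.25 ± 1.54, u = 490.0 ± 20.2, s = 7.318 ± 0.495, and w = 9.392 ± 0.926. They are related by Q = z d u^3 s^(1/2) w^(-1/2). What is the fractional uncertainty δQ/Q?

Q is a product of powers, so relative uncertainties combine in quadrature:
  (1·δz/z)² = (1×0.0544)² = 0.00296;  (1·δd/d)² = (1×0.0844)² = 0.00712;  (3·δu/u)² = (3×0.0412)² = 0.0153;  (½·δs/s)² = (0.5×0.0676)² = 0.00114;  (−½·δw/w)² = (-0.5×0.0986)² = 0.00243
δQ/Q = √(0.0290) = 0.170

0.170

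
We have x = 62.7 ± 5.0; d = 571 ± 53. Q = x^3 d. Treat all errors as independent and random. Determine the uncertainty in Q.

3.61e+07

Q is a product of powers, so relative uncertainties combine in quadrature:
  (3·δx/x)² = (3×0.0797)² = 0.0572;  (1·δd/d)² = (1×0.0928)² = 0.00862
δQ/Q = √(0.0658) = 0.257
Q = 1.41e+08, so δQ = 0.257 × 1.41e+08 = 3.61e+07.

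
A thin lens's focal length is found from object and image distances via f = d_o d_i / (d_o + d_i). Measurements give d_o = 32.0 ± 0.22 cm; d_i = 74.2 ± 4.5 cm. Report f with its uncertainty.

∂f/∂d_o = (d_i/(d_o+d_i))² = 0.488;  ∂f/∂d_i = (d_o/(d_o+d_i))² = 0.0908
δf = √((∂f/∂d_o · δd_o)² + (∂f/∂d_i · δd_i)²) = √(0.0115 + 0.167) = 0.422 cm
f = 22.4 cm.

22.4 ± 0.422 cm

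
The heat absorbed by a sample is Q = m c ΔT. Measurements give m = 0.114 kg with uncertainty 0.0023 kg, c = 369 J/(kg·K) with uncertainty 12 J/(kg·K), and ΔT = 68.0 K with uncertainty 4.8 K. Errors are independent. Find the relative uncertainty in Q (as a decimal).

0.0803

Since Q is a product/quotient, work with relative uncertainties:
  (1·δm/m)² = (1×0.0202)² = 0.000407;  (1·δc/c)² = (1×0.0325)² = 0.00106;  (1·δΔT/ΔT)² = (1×0.0706)² = 0.00498
δQ/Q = √(0.00645) = 0.0803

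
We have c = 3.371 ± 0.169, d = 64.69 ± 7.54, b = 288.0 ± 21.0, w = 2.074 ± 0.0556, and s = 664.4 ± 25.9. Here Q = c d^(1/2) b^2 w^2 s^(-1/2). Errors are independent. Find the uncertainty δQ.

Since Q is a product/quotient, work with relative uncertainties:
  (1·δc/c)² = (1×0.0501)² = 0.00251;  (½·δd/d)² = (0.5×0.117)² = 0.00340;  (2·δb/b)² = (2×0.0729)² = 0.0213;  (2·δw/w)² = (2×0.0268)² = 0.00287;  (−½·δs/s)² = (-0.5×0.0390)² = 0.000380
δQ/Q = √(0.0304) = 0.174
Q = 375300, so δQ = 0.174 × 375300 = 65500.

65500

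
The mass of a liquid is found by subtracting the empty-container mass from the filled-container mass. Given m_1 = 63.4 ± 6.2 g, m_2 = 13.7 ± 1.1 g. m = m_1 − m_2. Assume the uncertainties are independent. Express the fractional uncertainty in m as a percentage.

12.7%

m is a linear combination, so absolute uncertainties add in quadrature:
  (δm_1)² = 38.4;  (δm_2)² = 1.21
δm = √(39.7) = 6.30 g
m = 49.7 g, so δm/m = 6.30/49.7 = 0.127.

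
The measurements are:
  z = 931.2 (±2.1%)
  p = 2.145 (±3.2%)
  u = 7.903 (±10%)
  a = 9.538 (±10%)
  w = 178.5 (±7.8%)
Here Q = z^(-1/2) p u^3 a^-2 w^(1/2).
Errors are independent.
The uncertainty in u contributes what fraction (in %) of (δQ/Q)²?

(δQ/Q)² = (−½·δz/z)² + (1·δp/p)² + (3·δu/u)² + (-2·δa/a)² + (½·δw/w)²
  z term: (-0.5×0.0210)² = 0.000110
  p term: (1×0.0320)² = 0.00102
  u term: (3×0.100)² = 0.0900
  a term: (-2×0.100)² = 0.0400
  w term: (0.5×0.0780)² = 0.00152
Total = 0.133. Share from u = 0.0900/0.133 = 0.678.

67.8%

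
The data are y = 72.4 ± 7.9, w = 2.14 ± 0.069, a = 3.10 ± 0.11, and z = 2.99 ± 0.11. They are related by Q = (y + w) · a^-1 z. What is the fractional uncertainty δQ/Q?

0.118

Let u = y + w = 74.5. δu = √(δy² + δw²) = √(62.4 + 0.00476) = 7.90, so δu/u = 0.106.
Q is then a monomial in u, a, z:
δQ/Q = √((δu/u)² + (-1·δa/a)² + (1·δz/z)²) = √(0.0112 + 0.00126 + 0.00135) = 0.118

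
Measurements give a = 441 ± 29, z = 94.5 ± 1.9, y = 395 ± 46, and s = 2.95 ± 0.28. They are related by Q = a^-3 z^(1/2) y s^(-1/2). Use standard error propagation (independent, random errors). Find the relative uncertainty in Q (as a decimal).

Since Q is a product/quotient, work with relative uncertainties:
  (-3·δa/a)² = (-3×0.0658)² = 0.0389;  (½·δz/z)² = (0.5×0.0201)² = 0.000101;  (1·δy/y)² = (1×0.116)² = 0.0136;  (−½·δs/s)² = (-0.5×0.0949)² = 0.00225
δQ/Q = √(0.0548) = 0.234

0.234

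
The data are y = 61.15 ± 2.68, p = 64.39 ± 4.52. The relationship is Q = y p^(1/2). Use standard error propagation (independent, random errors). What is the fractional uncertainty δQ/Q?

0.0561

Each factor contributes (exponent × relative error)² to (δQ/Q)²:
  (1·δy/y)² = (1×0.0438)² = 0.00192;  (½·δp/p)² = (0.5×0.0702)² = 0.00123
δQ/Q = √(0.00315) = 0.0561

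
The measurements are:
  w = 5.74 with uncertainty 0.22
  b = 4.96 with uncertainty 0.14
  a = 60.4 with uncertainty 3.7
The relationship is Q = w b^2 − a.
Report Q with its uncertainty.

80.8 ± 10.3

Let p = w·b^2 = 141. δp/p = √((1·δw/w)² + (2·δb/b)²) = √(0.00147 + 0.00319) = 0.0682, so δp = 9.64.
Q = p − a: δQ = √(δp² + δa²) = √(92.8 + 13.7) = 10.3
Q = 80.8.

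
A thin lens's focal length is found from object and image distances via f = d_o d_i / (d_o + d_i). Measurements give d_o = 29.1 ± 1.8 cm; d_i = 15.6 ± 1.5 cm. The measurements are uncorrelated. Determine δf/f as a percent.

6.62%

∂f/∂d_o = (d_i/(d_o+d_i))² = 0.122;  ∂f/∂d_i = (d_o/(d_o+d_i))² = 0.424
δf = √((∂f/∂d_o · δd_o)² + (∂f/∂d_i · δd_i)²) = √(0.0481 + 0.404) = 0.672 cm
f = 10.2 cm, so δf/f = 0.672/10.2 = 0.0662.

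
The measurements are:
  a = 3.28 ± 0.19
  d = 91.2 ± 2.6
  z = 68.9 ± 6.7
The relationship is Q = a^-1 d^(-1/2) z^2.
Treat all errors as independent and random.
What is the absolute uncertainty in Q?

Relative error in a monomial: (δQ/Q)² = Σ (nᵢ · δxᵢ/xᵢ)².
  (-1·δa/a)² = (-1×0.0579)² = 0.00336;  (−½·δd/d)² = (-0.5×0.0285)² = 0.000203;  (2·δz/z)² = (2×0.0972)² = 0.0378
δQ/Q = √(0.0414) = 0.203
Q = 152, so δQ = 0.203 × 152 = 30.8.

30.8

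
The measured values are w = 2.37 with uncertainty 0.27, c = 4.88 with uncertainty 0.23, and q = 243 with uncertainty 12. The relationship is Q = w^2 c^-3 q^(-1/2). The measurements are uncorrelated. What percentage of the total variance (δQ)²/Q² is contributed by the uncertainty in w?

71.6%

(δQ/Q)² = (2·δw/w)² + (-3·δc/c)² + (−½·δq/q)²
  w term: (2×0.114)² = 0.0519
  c term: (-3×0.0471)² = 0.0200
  q term: (-0.5×0.0494)² = 0.000610
Total = 0.0725. Share from w = 0.0519/0.0725 = 0.716.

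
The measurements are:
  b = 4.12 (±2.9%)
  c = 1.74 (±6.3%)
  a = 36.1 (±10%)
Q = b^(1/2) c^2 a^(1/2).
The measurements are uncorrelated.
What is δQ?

5.03

Q is a product of powers, so relative uncertainties combine in quadrature:
  (½·δb/b)² = (0.5×0.0290)² = 0.000210;  (2·δc/c)² = (2×0.0630)² = 0.0159;  (½·δa/a)² = (0.5×0.100)² = 0.00250
δQ/Q = √(0.0186) = 0.136
Q = 36.9, so δQ = 0.136 × 36.9 = 5.03.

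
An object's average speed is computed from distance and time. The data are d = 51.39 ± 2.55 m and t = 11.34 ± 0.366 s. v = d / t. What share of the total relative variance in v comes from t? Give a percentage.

29.7%

(δv/v)² = (1·δd/d)² + (-1·δt/t)²
  d term: (1×0.0496)² = 0.00246
  t term: (-1×0.0323)² = 0.00104
Total = 0.00350. Share from t = 0.00104/0.00350 = 0.297.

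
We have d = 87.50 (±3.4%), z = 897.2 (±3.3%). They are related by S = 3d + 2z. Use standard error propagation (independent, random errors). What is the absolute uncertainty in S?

59.9

Absolute uncertainties add in quadrature for a linear combination:
  (3·δd)² = 79.7;  (2·δz)² = 3510
δS = √(3590) = 59.9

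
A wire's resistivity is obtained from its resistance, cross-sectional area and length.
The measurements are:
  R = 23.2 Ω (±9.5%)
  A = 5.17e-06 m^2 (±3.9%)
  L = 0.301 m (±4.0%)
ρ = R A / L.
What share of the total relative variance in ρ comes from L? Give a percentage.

13.2%

(δρ/ρ)² = (1·δR/R)² + (1·δA/A)² + (-1·δL/L)²
  R term: (1×0.0950)² = 0.00902
  A term: (1×0.0390)² = 0.00152
  L term: (-1×0.0400)² = 0.00160
Total = 0.0121. Share from L = 0.00160/0.0121 = 0.132.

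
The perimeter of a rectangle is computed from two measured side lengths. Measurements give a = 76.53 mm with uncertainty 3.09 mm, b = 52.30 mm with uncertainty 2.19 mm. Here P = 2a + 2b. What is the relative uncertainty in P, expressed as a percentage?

2.94%

Sums and differences: (δP)² = Σ (cᵢ δxᵢ)².
  (2·δa)² = 38.2;  (2·δb)² = 19.2
δP = √(57.4) = 7.57 mm
P = 257.7 mm, so δP/P = 7.57/257.7 = 0.0294.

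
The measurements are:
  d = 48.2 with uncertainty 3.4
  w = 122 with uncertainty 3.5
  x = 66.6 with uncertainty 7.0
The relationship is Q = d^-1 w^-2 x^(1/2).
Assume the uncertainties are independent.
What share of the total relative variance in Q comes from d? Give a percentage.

(δQ/Q)² = (-1·δd/d)² + (-2·δw/w)² + (½·δx/x)²
  d term: (-1×0.0705)² = 0.00498
  w term: (-2×0.0287)² = 0.00329
  x term: (0.5×0.105)² = 0.00276
Total = 0.0110. Share from d = 0.00498/0.0110 = 0.451.

45.1%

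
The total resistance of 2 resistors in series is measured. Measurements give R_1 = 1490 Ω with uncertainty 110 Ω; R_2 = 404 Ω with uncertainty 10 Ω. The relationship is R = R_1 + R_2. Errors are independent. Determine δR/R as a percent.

Sums and differences: (δR)² = Σ (cᵢ δxᵢ)².
  (δR_1)² = 12100;  (δR_2)² = 100
δR = √(12200) = 110 Ω
R = 1890 Ω, so δR/R = 110/1890 = 0.0583.

5.83%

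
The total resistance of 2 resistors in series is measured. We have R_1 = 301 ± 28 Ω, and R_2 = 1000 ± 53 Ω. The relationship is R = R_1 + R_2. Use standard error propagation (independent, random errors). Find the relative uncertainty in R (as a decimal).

0.0461

Sums and differences: (δR)² = Σ (cᵢ δxᵢ)².
  (δR_1)² = 784;  (δR_2)² = 2810
δR = √(3590) = 59.9 Ω
R = 1300 Ω, so δR/R = 59.9/1300 = 0.0461.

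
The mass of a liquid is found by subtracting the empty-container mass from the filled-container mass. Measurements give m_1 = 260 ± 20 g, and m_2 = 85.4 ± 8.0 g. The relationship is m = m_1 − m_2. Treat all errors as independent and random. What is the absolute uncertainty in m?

21.5 g

For a sum/difference, combine absolute errors in quadrature:
  (δm_1)² = 400;  (δm_2)² = 64.0
δm = √(464) = 21.5 g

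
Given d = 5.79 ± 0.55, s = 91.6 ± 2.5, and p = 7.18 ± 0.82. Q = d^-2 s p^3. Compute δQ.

397

Relative error in a monomial: (δQ/Q)² = Σ (nᵢ · δxᵢ/xᵢ)².
  (-2·δd/d)² = (-2×0.0950)² = 0.0361;  (1·δs/s)² = (1×0.0273)² = 0.000745;  (3·δp/p)² = (3×0.114)² = 0.117
δQ/Q = √(0.154) = 0.393
Q = 1010, so δQ = 0.393 × 1010 = 397.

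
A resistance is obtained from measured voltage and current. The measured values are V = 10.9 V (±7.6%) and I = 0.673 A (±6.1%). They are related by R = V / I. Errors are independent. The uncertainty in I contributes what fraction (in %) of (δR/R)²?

39.2%

(δR/R)² = (1·δV/V)² + (-1·δI/I)²
  V term: (1×0.0760)² = 0.00578
  I term: (-1×0.0610)² = 0.00372
Total = 0.00950. Share from I = 0.00372/0.00950 = 0.392.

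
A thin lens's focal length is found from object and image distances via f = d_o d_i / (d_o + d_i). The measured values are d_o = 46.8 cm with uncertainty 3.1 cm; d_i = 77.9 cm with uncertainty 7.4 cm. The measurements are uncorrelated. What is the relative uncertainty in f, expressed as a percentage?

5.46%

∂f/∂d_o = (d_i/(d_o+d_i))² = 0.390;  ∂f/∂d_i = (d_o/(d_o+d_i))² = 0.141
δf = √((∂f/∂d_o · δd_o)² + (∂f/∂d_i · δd_i)²) = √(1.46 + 1.09) = 1.60 cm
f = 29.2 cm, so δf/f = 1.60/29.2 = 0.0546.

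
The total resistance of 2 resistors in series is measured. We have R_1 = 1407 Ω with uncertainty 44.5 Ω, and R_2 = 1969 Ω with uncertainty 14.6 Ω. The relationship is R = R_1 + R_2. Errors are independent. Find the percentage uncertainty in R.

Sums and differences: (δR)² = Σ (cᵢ δxᵢ)².
  (δR_1)² = 1980;  (δR_2)² = 213
δR = √(2190) = 46.8 Ω
R = 3376 Ω, so δR/R = 46.8/3376 = 0.0139.

1.39%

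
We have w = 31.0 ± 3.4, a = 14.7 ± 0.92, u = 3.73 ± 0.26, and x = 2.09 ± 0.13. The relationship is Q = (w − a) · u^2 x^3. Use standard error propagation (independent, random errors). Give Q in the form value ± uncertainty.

Let h = w − a = 16.3. δh = √(δw² + δa²) = √(11.6 + 0.846) = 3.52, so δh/h = 0.216.
Q is then a monomial in h, u, x:
δQ/Q = √((δh/h)² + (2·δu/u)² + (3·δx/x)²) = √(0.0467 + 0.0194 + 0.0348) = 0.318
Q = 2070, so δQ = 0.318 × 2070 = 658.

2070 ± 658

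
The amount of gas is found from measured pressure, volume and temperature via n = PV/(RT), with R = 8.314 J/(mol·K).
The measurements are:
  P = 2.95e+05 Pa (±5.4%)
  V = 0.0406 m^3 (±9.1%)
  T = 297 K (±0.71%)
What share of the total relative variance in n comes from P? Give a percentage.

25.9%

(δn/n)² = (1·δP/P)² + (1·δV/V)² + (-1·δT/T)²
  P term: (1×0.0540)² = 0.00292
  V term: (1×0.0910)² = 0.00828
  T term: (-1×0.00710)² = 5.04e-05
Total = 0.0112. Share from P = 0.00292/0.0112 = 0.259.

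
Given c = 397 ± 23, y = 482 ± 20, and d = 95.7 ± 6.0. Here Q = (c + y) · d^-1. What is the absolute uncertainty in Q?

Let u = c + y = 879. δu = √(δc² + δy²) = √(529 + 400) = 30.5, so δu/u = 0.0347.
Q is then a monomial in u, d:
δQ/Q = √((δu/u)² + (-1·δd/d)²) = √(0.00120 + 0.00393) = 0.0716
Q = 9.18, so δQ = 0.0716 × 9.18 = 0.658.

0.658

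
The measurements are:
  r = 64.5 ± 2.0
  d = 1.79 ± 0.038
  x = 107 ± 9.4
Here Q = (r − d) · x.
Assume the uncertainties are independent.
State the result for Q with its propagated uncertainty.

Let u = r − d = 62.7. δu = √(δr² + δd²) = √(4.00 + 0.00144) = 2.00, so δu/u = 0.0319.
Q is then a monomial in u, x:
δQ/Q = √((δu/u)² + (1·δx/x)²) = √(0.00102 + 0.00772) = 0.0935
Q = 6710, so δQ = 0.0935 × 6710 = 627.

6710 ± 627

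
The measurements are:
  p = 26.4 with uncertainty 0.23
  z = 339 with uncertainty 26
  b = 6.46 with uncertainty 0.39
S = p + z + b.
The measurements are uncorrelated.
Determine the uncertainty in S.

For a sum/difference, combine absolute errors in quadrature:
  (δp)² = 0.0529;  (δz)² = 676;  (δb)² = 0.152
δS = √(676) = 26.0

26.0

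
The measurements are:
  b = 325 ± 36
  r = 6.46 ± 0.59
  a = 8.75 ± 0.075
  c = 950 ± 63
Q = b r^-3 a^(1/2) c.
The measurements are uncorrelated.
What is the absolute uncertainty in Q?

Since Q is a product/quotient, work with relative uncertainties:
  (1·δb/b)² = (1×0.111)² = 0.0123;  (-3·δr/r)² = (-3×0.0913)² = 0.0751;  (½·δa/a)² = (0.5×0.00857)² = 1.84e-05;  (1·δc/c)² = (1×0.0663)² = 0.00440
δQ/Q = √(0.0918) = 0.303
Q = 3390, so δQ = 0.303 × 3390 = 1030.

1030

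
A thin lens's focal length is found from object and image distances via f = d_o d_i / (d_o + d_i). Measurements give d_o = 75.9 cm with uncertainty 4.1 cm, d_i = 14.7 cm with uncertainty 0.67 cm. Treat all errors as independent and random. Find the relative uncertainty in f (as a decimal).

∂f/∂d_o = (d_i/(d_o+d_i))² = 0.0263;  ∂f/∂d_i = (d_o/(d_o+d_i))² = 0.702
δf = √((∂f/∂d_o · δd_o)² + (∂f/∂d_i · δd_i)²) = √(0.0116 + 0.221) = 0.482 cm
f = 12.3 cm, so δf/f = 0.482/12.3 = 0.0392.

0.0392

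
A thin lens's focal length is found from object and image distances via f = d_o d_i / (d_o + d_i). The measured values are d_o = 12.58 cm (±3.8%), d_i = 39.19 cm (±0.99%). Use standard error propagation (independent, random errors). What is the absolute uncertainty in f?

0.275 cm

∂f/∂d_o = (d_i/(d_o+d_i))² = 0.573;  ∂f/∂d_i = (d_o/(d_o+d_i))² = 0.0590
δf = √((∂f/∂d_o · δd_o)² + (∂f/∂d_i · δd_i)²) = √(0.0750 + 0.000525) = 0.275 cm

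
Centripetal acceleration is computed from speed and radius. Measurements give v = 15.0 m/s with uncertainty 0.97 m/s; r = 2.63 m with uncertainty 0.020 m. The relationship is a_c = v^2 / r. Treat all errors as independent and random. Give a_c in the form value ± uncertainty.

Products/powers → add relative errors in quadrature, weighted by exponent:
  (2·δv/v)² = (2×0.0647)² = 0.0167;  (-1·δr/r)² = (-1×0.00760)² = 5.78e-05
δa_c/a_c = √(0.0168) = 0.130
a_c = 85.6 m/s^2, so δa_c = 0.130 × 85.6 = 11.1 m/s^2.

85.6 ± 11.1 m/s^2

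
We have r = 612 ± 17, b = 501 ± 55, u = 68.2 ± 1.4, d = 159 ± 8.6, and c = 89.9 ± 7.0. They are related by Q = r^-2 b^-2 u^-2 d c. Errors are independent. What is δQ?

Each factor contributes (exponent × relative error)² to (δQ/Q)²:
  (-2·δr/r)² = (-2×0.0278)² = 0.00309;  (-2·δb/b)² = (-2×0.110)² = 0.0482;  (-2·δu/u)² = (-2×0.0205)² = 0.00169;  (1·δd/d)² = (1×0.0541)² = 0.00293;  (1·δc/c)² = (1×0.0779)² = 0.00606
δQ/Q = √(0.0620) = 0.249
Q = 3.27e-11, so δQ = 0.249 × 3.27e-11 = 8.14e-12.

8.14e-12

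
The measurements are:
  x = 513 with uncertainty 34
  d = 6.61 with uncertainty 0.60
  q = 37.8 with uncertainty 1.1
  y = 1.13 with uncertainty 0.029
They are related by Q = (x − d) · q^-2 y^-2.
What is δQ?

0.0285

Let u = x − d = 506. δu = √(δx² + δd²) = √(1160 + 0.360) = 34.0, so δu/u = 0.0672.
Q is then a monomial in u, q, y:
δQ/Q = √((δu/u)² + (-2·δq/q)² + (-2·δy/y)²) = √(0.00451 + 0.00339 + 0.00263) = 0.103
Q = 0.278, so δQ = 0.103 × 0.278 = 0.0285.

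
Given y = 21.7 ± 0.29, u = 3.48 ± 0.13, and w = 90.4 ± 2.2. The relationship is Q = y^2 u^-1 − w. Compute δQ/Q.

Let p = y^2·u^-1 = 135. δp/p = √((2·δy/y)² + (-1·δu/u)²) = √(0.000714 + 0.00140) = 0.0459, so δp = 6.22.
Q = p − w: δQ = √(δp² + δw²) = √(38.6 + 4.84) = 6.59
Q = 44.9, so δQ/Q = 6.59/44.9 = 0.147.

0.147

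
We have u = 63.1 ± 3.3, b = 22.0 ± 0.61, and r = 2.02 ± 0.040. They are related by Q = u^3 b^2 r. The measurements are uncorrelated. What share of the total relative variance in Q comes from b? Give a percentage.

(δQ/Q)² = (3·δu/u)² + (2·δb/b)² + (1·δr/r)²
  u term: (3×0.0523)² = 0.0246
  b term: (2×0.0277)² = 0.00308
  r term: (1×0.0198)² = 0.000392
Total = 0.0281. Share from b = 0.00308/0.0281 = 0.110.

11.0%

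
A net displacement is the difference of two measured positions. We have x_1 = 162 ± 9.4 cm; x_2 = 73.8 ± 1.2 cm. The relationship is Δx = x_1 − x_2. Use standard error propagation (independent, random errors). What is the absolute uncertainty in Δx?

Absolute uncertainties add in quadrature for a linear combination:
  (δx_1)² = 88.4;  (δx_2)² = 1.44
δΔx = √(89.8) = 9.48 cm

9.48 cm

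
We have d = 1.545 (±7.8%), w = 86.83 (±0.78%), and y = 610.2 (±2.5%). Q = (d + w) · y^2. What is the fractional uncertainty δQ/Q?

Let u = d + w = 88.38. δu = √(δd² + δw²) = √(0.0145 + 0.459) = 0.688, so δu/u = 0.00778.
Q is then a monomial in u, y:
δQ/Q = √((δu/u)² + (2·δy/y)²) = √(6.06e-05 + 0.00250) = 0.0506

0.0506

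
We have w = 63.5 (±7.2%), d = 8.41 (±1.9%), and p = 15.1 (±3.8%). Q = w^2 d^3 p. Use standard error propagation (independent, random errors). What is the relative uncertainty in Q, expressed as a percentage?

15.9%

Q is a product of powers, so relative uncertainties combine in quadrature:
  (2·δw/w)² = (2×0.0720)² = 0.0207;  (3·δd/d)² = (3×0.0190)² = 0.00325;  (1·δp/p)² = (1×0.0380)² = 0.00144
δQ/Q = √(0.0254) = 0.159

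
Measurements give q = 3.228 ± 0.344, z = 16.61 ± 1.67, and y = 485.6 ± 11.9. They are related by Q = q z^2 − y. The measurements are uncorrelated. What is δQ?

Let p = q·z^2 = 890.6. δp/p = √((1·δq/q)² + (2·δz/z)²) = √(0.0114 + 0.0404) = 0.228, so δp = 203.
Q = p − y: δQ = √(δp² + δy²) = √(41100 + 142) = 203

203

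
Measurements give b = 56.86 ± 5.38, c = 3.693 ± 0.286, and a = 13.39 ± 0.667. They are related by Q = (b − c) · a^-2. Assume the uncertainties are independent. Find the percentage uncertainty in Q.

14.2%

Let u = b − c = 53.17. δu = √(δb² + δc²) = √(28.9 + 0.0818) = 5.39, so δu/u = 0.101.
Q is then a monomial in u, a:
δQ/Q = √((δu/u)² + (-2·δa/a)²) = √(0.0103 + 0.00993) = 0.142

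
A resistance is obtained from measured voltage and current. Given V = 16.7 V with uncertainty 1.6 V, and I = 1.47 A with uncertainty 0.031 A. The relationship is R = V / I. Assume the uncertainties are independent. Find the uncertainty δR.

1.11 Ω

Products/powers → add relative errors in quadrature, weighted by exponent:
  (1·δV/V)² = (1×0.0958)² = 0.00918;  (-1·δI/I)² = (-1×0.0211)² = 0.000445
δR/R = √(0.00962) = 0.0981
R = 11.4 Ω, so δR = 0.0981 × 11.4 = 1.11 Ω.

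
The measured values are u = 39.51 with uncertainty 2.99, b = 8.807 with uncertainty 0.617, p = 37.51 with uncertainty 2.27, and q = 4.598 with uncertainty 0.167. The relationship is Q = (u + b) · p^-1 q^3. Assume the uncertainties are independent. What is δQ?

Let w = u + b = 48.32. δw = √(δu² + δb²) = √(8.94 + 0.381) = 3.05, so δw/w = 0.0632.
Q is then a monomial in w, p, q:
δQ/Q = √((δw/w)² + (-1·δp/p)² + (3·δq/q)²) = √(0.00399 + 0.00366 + 0.0119) = 0.140
Q = 125.2, so δQ = 0.140 × 125.2 = 17.5.

17.5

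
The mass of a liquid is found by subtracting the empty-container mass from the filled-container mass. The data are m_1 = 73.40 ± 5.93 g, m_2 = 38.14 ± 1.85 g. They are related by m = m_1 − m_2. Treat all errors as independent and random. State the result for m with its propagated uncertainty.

35.26 ± 6.21 g

m is a linear combination, so absolute uncertainties add in quadrature:
  (δm_1)² = 35.2;  (δm_2)² = 3.42
δm = √(38.6) = 6.21 g
m = 35.26 g.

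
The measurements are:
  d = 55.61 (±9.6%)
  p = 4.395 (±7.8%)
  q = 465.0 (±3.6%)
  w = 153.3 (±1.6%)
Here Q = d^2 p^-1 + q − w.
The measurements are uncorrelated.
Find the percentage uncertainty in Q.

Let h = d^2·p^-1 = 703.6. δh/h = √((2·δd/d)² + (-1·δp/p)²) = √(0.0369 + 0.00608) = 0.207, so δh = 146.
Q = h + q − w: δQ = √(δh² + δq² + δw²) = √(21300 + 280 + 6.02) = 147
Q = 1015, so δQ/Q = 147/1015 = 0.145.

14.5%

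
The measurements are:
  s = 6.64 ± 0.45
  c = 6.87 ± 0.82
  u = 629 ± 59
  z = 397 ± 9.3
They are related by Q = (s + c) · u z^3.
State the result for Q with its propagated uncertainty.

Let w = s + c = 13.5. δw = √(δs² + δc²) = √(0.203 + 0.672) = 0.935, so δw/w = 0.0692.
Q is then a monomial in w, u, z:
δQ/Q = √((δw/w)² + (1·δu/u)² + (3·δz/z)²) = √(0.00479 + 0.00880 + 0.00494) = 0.136
Q = 5.32e+11, so δQ = 0.136 × 5.32e+11 = 7.24e+10.

(5.32 ± 0.724) × 10^11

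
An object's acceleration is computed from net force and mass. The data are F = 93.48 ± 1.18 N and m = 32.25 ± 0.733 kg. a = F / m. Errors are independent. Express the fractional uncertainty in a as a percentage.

2.60%

Each factor contributes (exponent × relative error)² to (δa/a)²:
  (1·δF/F)² = (1×0.0126)² = 0.000159;  (-1·δm/m)² = (-1×0.0227)² = 0.000517
δa/a = √(0.000676) = 0.0260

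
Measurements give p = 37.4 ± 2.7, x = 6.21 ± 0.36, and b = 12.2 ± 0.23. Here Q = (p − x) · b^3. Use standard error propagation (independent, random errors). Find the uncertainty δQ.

Let u = p − x = 31.2. δu = √(δp² + δx²) = √(7.29 + 0.130) = 2.72, so δu/u = 0.0873.
Q is then a monomial in u, b:
δQ/Q = √((δu/u)² + (3·δb/b)²) = √(0.00763 + 0.00320) = 0.104
Q = 56600, so δQ = 0.104 × 56600 = 5890.

5890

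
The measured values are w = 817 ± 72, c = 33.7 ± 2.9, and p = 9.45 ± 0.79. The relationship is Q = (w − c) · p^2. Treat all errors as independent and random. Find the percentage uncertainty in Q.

19.1%

Let u = w − c = 783. δu = √(δw² + δc²) = √(5180 + 8.41) = 72.1, so δu/u = 0.0920.
Q is then a monomial in u, p:
δQ/Q = √((δu/u)² + (2·δp/p)²) = √(0.00846 + 0.0280) = 0.191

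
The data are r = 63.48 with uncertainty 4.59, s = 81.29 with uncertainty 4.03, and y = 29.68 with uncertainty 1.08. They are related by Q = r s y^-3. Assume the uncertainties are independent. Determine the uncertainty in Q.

Products/powers → add relative errors in quadrature, weighted by exponent:
  (1·δr/r)² = (1×0.0723)² = 0.00523;  (1·δs/s)² = (1×0.0496)² = 0.00246;  (-3·δy/y)² = (-3×0.0364)² = 0.0119
δQ/Q = √(0.0196) = 0.140
Q = 0.1974, so δQ = 0.140 × 0.1974 = 0.0276.

0.0276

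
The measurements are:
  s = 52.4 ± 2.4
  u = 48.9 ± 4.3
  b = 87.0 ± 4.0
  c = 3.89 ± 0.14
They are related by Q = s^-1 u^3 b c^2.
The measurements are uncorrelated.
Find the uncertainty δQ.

8.26e+05

Q is a product of powers, so relative uncertainties combine in quadrature:
  (-1·δs/s)² = (-1×0.0458)² = 0.00210;  (3·δu/u)² = (3×0.0879)² = 0.0696;  (1·δb/b)² = (1×0.0460)² = 0.00211;  (2·δc/c)² = (2×0.0360)² = 0.00518
δQ/Q = √(0.0790) = 0.281
Q = 2.94e+06, so δQ = 0.281 × 2.94e+06 = 8.26e+05.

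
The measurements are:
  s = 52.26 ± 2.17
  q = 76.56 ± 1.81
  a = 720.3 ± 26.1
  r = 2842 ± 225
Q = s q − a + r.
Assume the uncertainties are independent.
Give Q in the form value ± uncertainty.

Let p = s·q = 4001. δp/p = √((1·δs/s)² + (1·δq/q)²) = √(0.00172 + 0.000559) = 0.0478, so δp = 191.
Q = p − a + r: δQ = √(δp² + δa² + δr²) = √(36500 + 681 + 50600) = 296
Q = 6123.

6123 ± 296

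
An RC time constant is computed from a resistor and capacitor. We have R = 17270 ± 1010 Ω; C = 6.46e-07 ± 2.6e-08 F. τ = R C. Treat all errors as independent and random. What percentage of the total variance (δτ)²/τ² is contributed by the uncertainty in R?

(δτ/τ)² = (1·δR/R)² + (1·δC/C)²
  R term: (1×0.0585)² = 0.00342
  C term: (1×0.0402)² = 0.00162
Total = 0.00504. Share from R = 0.00342/0.00504 = 0.679.

67.9%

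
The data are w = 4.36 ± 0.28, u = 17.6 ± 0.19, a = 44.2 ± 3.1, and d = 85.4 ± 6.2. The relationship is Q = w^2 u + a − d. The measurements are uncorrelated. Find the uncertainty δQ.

Let p = w^2·u = 335. δp/p = √((2·δw/w)² + (1·δu/u)²) = √(0.0165 + 0.000117) = 0.129, so δp = 43.1.
Q = p + a − d: δQ = √(δp² + δa² + δd²) = √(1860 + 9.61 + 38.4) = 43.7

43.7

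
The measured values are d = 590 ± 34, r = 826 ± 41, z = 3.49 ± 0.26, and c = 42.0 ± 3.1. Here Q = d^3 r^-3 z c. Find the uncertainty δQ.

Each factor contributes (exponent × relative error)² to (δQ/Q)²:
  (3·δd/d)² = (3×0.0576)² = 0.0299;  (-3·δr/r)² = (-3×0.0496)² = 0.0222;  (1·δz/z)² = (1×0.0745)² = 0.00555;  (1·δc/c)² = (1×0.0738)² = 0.00545
δQ/Q = √(0.0631) = 0.251
Q = 53.4, so δQ = 0.251 × 53.4 = 13.4.

13.4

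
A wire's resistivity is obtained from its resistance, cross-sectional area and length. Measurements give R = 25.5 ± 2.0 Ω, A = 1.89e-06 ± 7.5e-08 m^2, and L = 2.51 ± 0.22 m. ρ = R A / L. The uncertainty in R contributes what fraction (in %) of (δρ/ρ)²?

39.9%

(δρ/ρ)² = (1·δR/R)² + (1·δA/A)² + (-1·δL/L)²
  R term: (1×0.0784)² = 0.00615
  A term: (1×0.0397)² = 0.00157
  L term: (-1×0.0876)² = 0.00768
Total = 0.0154. Share from R = 0.00615/0.0154 = 0.399.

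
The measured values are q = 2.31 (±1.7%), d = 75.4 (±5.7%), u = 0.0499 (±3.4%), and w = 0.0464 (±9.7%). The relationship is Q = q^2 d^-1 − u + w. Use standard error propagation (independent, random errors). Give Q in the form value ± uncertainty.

Let p = q^2·d^-1 = 0.0708. δp/p = √((2·δq/q)² + (-1·δd/d)²) = √(0.00116 + 0.00325) = 0.0664, so δp = 0.00470.
Q = p − u + w: δQ = √(δp² + δu² + δw²) = √(2.21e-05 + 2.88e-06 + 2.03e-05) = 0.00672
Q = 0.0673.

0.0673 ± 0.00672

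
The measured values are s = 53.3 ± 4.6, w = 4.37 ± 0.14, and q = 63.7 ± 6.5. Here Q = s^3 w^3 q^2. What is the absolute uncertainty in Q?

1.76e+10

Products/powers → add relative errors in quadrature, weighted by exponent:
  (3·δs/s)² = (3×0.0863)² = 0.0670;  (3·δw/w)² = (3×0.0320)² = 0.00924;  (2·δq/q)² = (2×0.102)² = 0.0416
δQ/Q = √(0.118) = 0.343
Q = 5.13e+10, so δQ = 0.343 × 5.13e+10 = 1.76e+10.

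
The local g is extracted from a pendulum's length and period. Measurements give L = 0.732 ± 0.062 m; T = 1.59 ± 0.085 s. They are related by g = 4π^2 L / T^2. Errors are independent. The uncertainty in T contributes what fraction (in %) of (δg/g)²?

(δg/g)² = (1·δL/L)² + (-2·δT/T)²
  L term: (1×0.0847)² = 0.00717
  T term: (-2×0.0535)² = 0.0114
Total = 0.0186. Share from T = 0.0114/0.0186 = 0.614.

61.4%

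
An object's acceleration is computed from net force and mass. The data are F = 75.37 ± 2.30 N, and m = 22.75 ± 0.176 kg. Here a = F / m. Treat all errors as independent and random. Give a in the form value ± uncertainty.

a is a product of powers, so relative uncertainties combine in quadrature:
  (1·δF/F)² = (1×0.0305)² = 0.000931;  (-1·δm/m)² = (-1×0.00774)² = 5.98e-05
δa/a = √(0.000991) = 0.0315
a = 3.313 m/s^2, so δa = 0.0315 × 3.313 = 0.104 m/s^2.

3.313 ± 0.104 m/s^2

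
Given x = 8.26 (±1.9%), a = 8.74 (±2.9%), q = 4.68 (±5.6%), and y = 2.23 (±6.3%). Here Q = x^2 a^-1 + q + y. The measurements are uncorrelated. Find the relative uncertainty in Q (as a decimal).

Let p = x^2·a^-1 = 7.81. δp/p = √((2·δx/x)² + (-1·δa/a)²) = √(0.00144 + 0.000841) = 0.0478, so δp = 0.373.
Q = p + q + y: δQ = √(δp² + δq² + δy²) = √(0.139 + 0.0687 + 0.0197) = 0.477
Q = 14.7, so δQ/Q = 0.477/14.7 = 0.0324.

0.0324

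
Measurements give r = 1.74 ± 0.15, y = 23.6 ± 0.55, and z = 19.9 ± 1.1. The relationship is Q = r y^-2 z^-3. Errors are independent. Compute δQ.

7.64e-08

For a monomial Q ∝ r, y^-2, z^-3, fractional errors add in quadrature:
  (1·δr/r)² = (1×0.0862)² = 0.00743;  (-2·δy/y)² = (-2×0.0233)² = 0.00217;  (-3·δz/z)² = (-3×0.0553)² = 0.0275
δQ/Q = √(0.0371) = 0.193
Q = 3.96e-07, so δQ = 0.193 × 3.96e-07 = 7.64e-08.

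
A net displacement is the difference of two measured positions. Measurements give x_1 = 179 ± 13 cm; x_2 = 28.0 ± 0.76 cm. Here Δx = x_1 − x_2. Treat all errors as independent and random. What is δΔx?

13.0 cm

Sums and differences: (δΔx)² = Σ (cᵢ δxᵢ)².
  (δx_1)² = 169;  (δx_2)² = 0.578
δΔx = √(170) = 13.0 cm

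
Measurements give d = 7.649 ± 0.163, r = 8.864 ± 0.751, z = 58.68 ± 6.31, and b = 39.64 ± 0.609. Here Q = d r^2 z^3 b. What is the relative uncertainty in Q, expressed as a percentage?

Relative error in a monomial: (δQ/Q)² = Σ (nᵢ · δxᵢ/xᵢ)².
  (1·δd/d)² = (1×0.0213)² = 0.000454;  (2·δr/r)² = (2×0.0847)² = 0.0287;  (3·δz/z)² = (3×0.108)² = 0.104;  (1·δb/b)² = (1×0.0154)² = 0.000236
δQ/Q = √(0.133) = 0.365

36.5%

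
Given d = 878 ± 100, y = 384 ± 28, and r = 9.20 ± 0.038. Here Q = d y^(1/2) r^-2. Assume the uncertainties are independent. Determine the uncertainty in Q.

Q is a product of powers, so relative uncertainties combine in quadrature:
  (1·δd/d)² = (1×0.114)² = 0.0130;  (½·δy/y)² = (0.5×0.0729)² = 0.00133;  (-2·δr/r)² = (-2×0.00413)² = 6.82e-05
δQ/Q = √(0.0144) = 0.120
Q = 203, so δQ = 0.120 × 203 = 24.4.

24.4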